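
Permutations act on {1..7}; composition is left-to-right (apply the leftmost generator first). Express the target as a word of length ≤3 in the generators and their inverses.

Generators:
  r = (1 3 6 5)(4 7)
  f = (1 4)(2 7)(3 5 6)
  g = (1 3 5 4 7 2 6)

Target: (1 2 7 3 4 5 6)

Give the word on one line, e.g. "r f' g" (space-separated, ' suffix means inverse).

f' g f

  after f': (1 4)(2 7)(3 6 5)
  after g: (1 7 6 4 3)
  after f: (1 2 7 3 4 5 6)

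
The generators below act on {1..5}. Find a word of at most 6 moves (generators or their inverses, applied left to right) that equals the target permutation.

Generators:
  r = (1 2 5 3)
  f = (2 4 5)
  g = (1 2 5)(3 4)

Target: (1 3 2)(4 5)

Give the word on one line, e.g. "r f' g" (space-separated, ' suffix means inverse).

g' f g f' g

  after g': (1 5 2)(3 4)
  after f: (1 2)(3 5 4)
  after g: (1 5 3)
  after f': (1 4 2 5 3)
  after g: (1 3 2)(4 5)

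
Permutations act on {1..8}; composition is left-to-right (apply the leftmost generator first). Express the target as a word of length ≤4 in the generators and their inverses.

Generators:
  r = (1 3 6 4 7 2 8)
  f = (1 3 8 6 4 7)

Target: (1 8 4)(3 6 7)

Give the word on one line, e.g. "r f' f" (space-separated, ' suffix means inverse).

  after f: (1 3 8 6 4 7)
  after f: (1 8 4)(3 6 7)

f f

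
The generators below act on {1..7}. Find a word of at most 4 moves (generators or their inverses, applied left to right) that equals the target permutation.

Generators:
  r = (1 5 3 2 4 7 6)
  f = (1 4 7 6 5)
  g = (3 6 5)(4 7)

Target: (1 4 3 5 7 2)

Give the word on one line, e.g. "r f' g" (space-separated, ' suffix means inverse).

f' r' g' f

  after f': (1 5 6 7 4)
  after r': (2 3 5 7)(4 6)
  after g': (2 5 4 3 6 7)
  after f: (1 4 3 5 7 2)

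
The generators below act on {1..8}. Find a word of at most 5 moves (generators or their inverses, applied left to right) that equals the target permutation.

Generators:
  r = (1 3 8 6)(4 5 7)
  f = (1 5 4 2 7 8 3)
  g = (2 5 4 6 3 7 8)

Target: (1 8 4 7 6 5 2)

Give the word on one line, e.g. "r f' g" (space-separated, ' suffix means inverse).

g' r' r'

  after g': (2 8 7 3 6 4 5)
  after r': (1 6 7)(2 3 8 5)
  after r': (1 8 4 7 6 5 2)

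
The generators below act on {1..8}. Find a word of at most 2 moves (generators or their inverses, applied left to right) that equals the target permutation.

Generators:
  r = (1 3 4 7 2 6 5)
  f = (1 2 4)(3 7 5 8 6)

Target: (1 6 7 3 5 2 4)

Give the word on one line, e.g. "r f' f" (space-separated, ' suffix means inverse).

  after r': (1 5 6 2 7 4 3)
  after r': (1 6 7 3 5 2 4)

r' r'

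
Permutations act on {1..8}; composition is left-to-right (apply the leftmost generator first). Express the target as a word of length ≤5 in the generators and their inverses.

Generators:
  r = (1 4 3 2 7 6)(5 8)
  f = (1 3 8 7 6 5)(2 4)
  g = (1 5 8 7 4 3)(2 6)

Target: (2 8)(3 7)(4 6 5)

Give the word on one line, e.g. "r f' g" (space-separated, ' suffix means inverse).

g' g' r f'

  after g': (1 3 4 7 8 5)(2 6)
  after g': (1 4 8)(3 7 5)
  after r: (1 3 6)(2 7 8 4 5)
  after f': (2 8)(3 7)(4 6 5)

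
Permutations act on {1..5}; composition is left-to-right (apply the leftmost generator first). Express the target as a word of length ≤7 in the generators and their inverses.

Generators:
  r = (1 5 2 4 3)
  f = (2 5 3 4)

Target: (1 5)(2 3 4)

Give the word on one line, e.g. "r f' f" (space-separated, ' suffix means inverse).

  after f: (2 5 3 4)
  after f: (2 3)(4 5)
  after r: (1 5 3 4 2)
  after r: (1 2 5)
  after f: (1 5)(2 3 4)

f f r r f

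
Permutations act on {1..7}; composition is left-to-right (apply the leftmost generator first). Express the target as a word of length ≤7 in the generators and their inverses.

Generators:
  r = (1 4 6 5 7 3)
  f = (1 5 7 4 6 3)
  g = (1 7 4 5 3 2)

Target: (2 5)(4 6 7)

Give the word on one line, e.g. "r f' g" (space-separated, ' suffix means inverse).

  after r: (1 4 6 5 7 3)
  after g: (1 5 4 6 3 7 2)
  after g: (1 3 4 6 2 7)
  after g: (1 2 4 6)(3 5)
  after g: (2 5)(4 6 7)

r g g g g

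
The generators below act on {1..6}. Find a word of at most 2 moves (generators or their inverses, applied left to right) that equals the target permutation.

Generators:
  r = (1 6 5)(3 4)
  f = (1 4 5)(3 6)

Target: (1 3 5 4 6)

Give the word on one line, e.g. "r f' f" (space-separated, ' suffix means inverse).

r f

  after r: (1 6 5)(3 4)
  after f: (1 3 5 4 6)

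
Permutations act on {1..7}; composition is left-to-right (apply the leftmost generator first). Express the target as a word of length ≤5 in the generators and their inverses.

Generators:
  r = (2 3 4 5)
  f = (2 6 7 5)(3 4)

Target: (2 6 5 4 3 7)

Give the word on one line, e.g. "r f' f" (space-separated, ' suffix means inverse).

  after r': (2 5 4 3)
  after f: (3 6 7 5)
  after f: (2 6 5 4 3 7)

r' f f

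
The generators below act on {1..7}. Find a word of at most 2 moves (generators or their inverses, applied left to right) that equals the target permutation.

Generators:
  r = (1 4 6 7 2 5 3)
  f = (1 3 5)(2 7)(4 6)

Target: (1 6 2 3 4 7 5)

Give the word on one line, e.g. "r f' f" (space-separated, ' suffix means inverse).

r r

  after r: (1 4 6 7 2 5 3)
  after r: (1 6 2 3 4 7 5)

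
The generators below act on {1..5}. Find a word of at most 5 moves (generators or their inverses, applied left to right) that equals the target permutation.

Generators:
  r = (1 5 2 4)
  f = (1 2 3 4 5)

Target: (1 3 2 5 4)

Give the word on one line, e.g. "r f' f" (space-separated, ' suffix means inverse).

  after f': (1 5 4 3 2)
  after r: (1 2 5)(3 4)
  after f: (1 3 5 2)
  after r: (1 3 2 5 4)

f' r f r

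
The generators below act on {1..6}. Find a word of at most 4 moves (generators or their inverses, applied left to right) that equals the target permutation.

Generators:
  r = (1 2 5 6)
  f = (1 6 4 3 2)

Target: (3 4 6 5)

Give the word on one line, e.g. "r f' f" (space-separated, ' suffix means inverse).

  after r': (1 6 5 2)
  after f': (3 4 6 5)

r' f'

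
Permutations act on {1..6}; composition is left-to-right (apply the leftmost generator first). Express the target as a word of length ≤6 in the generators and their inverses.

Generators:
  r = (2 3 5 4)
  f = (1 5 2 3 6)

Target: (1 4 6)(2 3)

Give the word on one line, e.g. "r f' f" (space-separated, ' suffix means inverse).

  after r: (2 3 5 4)
  after r: (2 5)(3 4)
  after f: (1 5 3 4 6)
  after r: (1 4 6)(2 3)

r r f r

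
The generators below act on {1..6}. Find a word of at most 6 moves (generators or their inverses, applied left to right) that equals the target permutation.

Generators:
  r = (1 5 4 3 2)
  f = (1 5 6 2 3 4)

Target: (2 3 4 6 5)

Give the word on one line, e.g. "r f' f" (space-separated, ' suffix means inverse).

  after r': (1 2 3 4 5)
  after f': (1 6 5 4)
  after r': (1 6)(2 3 4)
  after f': (1 5)(4 6)
  after r': (2 3 4 6 5)

r' f' r' f' r'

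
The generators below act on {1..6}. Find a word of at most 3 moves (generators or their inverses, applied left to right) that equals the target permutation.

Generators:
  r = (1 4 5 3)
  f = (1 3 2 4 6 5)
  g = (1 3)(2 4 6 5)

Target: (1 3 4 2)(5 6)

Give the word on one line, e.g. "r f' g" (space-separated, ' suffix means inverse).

  after f': (1 5 6 4 2 3)
  after r: (1 3 4 2)(5 6)

f' r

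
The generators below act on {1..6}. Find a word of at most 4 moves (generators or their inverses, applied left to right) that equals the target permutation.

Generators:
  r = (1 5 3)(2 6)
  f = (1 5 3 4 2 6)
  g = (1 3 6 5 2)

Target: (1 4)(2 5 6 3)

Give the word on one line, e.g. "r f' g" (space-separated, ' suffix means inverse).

  after g': (1 2 5 6 3)
  after f': (1 4 3 6 5 2)
  after r: (1 4)(2 5 6 3)

g' f' r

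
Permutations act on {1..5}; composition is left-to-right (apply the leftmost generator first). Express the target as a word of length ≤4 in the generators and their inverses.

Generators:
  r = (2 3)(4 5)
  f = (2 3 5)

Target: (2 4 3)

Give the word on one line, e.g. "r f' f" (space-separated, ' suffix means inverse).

f' r' f'

  after f': (2 5 3)
  after r': (2 4 5)
  after f': (2 4 3)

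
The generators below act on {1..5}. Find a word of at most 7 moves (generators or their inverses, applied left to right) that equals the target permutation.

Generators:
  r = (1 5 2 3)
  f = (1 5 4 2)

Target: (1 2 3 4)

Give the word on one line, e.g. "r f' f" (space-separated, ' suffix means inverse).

r' r' r' f f

  after r': (1 3 2 5)
  after r': (1 2)(3 5)
  after r': (1 5 2 3)
  after f: (1 4 2 3 5)
  after f: (1 2 3 4)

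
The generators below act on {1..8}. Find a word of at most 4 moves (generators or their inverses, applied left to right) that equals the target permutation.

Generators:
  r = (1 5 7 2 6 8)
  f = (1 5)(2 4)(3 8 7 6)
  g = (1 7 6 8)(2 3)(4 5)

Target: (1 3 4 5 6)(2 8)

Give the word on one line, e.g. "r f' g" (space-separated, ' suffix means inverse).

g' f' r

  after g': (1 8 6 7)(2 3)(4 5)
  after f': (1 3 4)(2 6 8 7 5)
  after r: (1 3 4 5 6)(2 8)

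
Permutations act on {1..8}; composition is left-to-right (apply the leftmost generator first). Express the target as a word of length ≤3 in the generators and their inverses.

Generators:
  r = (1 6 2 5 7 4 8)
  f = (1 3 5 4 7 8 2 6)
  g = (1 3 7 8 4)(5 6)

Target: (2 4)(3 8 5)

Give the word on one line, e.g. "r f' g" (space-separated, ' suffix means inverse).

  after f': (1 6 2 8 7 4 5 3)
  after r': (2 4)(3 8 5)

f' r'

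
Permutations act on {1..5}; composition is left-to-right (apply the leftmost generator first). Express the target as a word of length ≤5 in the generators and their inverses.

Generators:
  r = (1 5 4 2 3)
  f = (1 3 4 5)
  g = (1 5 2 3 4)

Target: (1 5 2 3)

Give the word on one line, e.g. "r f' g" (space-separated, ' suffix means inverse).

  after r': (1 3 2 4 5)
  after f: (1 4)(2 5 3)
  after g: (4 5)
  after r: (1 5 2 3)

r' f g r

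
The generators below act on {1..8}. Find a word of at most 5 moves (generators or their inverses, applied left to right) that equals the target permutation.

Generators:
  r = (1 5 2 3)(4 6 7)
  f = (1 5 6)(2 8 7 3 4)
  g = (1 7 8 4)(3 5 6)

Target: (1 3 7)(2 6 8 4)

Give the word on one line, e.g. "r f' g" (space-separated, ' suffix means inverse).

r' g f r f

  after r': (1 3 2 5)(4 7 6)
  after g: (1 5 7 3 2 6)(4 8)
  after f: (1 6 5 3 8 2)(4 7)
  after r: (1 7 6 2 5)(3 8)
  after f: (1 3 7)(2 6 8 4)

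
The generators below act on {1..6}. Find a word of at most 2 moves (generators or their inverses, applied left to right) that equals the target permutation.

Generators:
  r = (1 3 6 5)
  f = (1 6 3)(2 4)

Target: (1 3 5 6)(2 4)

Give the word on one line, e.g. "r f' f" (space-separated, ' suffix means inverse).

  after f: (1 6 3)(2 4)
  after r': (1 3 5 6)(2 4)

f r'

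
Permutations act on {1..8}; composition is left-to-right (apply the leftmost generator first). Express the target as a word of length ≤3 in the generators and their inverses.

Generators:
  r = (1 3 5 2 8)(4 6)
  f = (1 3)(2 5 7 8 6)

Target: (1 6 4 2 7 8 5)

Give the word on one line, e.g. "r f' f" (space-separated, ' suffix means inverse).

r' f

  after r': (1 8 2 5 3)(4 6)
  after f: (1 6 4 2 7 8 5)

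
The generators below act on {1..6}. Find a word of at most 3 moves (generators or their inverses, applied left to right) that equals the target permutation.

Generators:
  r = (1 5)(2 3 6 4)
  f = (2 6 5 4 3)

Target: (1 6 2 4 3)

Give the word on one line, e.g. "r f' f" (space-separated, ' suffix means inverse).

r f r'

  after r: (1 5)(2 3 6 4)
  after f: (1 4 6 3 5)
  after r': (1 6 2 4 3)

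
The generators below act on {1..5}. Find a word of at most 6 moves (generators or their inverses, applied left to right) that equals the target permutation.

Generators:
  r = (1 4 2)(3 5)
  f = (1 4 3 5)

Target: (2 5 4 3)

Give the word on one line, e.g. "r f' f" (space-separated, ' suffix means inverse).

  after f: (1 4 3 5)
  after r: (1 2)(4 5)
  after f': (1 2 5)(3 4)
  after r': (1 4 5 2 3)
  after r': (2 5 4 3)

f r f' r' r'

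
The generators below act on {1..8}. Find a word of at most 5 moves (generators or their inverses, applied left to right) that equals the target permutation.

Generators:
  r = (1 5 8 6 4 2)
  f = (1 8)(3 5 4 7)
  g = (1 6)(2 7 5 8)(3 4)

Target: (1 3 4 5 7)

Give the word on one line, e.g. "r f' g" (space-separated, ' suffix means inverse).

  after f': (1 8)(3 7 4 5)
  after r': (1 5 3 7 6 8 2 4)
  after f: (1 4 8 2 7 6)
  after g': (1 3 4 5 7)

f' r' f g'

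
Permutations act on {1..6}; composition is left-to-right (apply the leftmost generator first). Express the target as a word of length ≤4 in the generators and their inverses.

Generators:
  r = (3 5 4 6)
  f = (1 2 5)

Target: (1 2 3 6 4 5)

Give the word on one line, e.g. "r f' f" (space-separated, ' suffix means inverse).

  after f': (1 5 2)
  after f': (1 2 5)
  after r': (1 2 3 6 4 5)

f' f' r'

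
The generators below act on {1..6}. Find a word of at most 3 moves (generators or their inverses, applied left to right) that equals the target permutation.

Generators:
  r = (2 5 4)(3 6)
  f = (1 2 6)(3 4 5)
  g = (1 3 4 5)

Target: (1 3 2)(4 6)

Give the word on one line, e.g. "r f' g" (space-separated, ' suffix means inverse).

  after f': (1 6 2)(3 5 4)
  after r': (1 3 2)(4 6)

f' r'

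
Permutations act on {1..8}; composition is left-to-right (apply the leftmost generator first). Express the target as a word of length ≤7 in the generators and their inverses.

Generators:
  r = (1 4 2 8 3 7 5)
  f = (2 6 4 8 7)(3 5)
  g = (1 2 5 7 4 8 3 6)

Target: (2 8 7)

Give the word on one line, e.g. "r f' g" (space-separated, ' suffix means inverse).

f' r r g r

  after f': (2 7 8 4 6)(3 5)
  after r: (1 4 6 8 2 5 7 3)
  after r: (1 2)(3 4 6)
  after g: (1 5 7 4)(3 8)
  after r: (2 8 7)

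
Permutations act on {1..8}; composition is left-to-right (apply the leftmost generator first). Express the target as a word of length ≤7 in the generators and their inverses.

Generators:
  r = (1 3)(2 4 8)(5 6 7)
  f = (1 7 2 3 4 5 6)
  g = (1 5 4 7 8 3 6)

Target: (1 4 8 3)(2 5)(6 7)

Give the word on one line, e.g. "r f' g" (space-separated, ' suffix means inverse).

r g' f r r

  after r: (1 3)(2 4 8)(5 6 7)
  after g': (1 8 2 5 3 6 4 7)
  after f: (1 8 3)(2 6 5 4)
  after r: (1 2 7 5 8)
  after r: (1 4 8 3)(2 5)(6 7)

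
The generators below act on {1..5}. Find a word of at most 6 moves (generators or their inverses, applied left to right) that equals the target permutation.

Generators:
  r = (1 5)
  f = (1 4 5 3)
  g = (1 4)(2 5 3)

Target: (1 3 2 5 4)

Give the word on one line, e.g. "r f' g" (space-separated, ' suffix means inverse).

  after r: (1 5)
  after g: (1 3 2 5 4)
  after r: (1 3 2)(4 5)
  after r: (1 3 2 5 4)

r g r r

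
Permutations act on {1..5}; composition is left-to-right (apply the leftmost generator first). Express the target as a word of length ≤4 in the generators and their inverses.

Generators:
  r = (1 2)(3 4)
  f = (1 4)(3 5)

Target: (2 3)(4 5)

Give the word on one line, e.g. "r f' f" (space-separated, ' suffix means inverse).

  after r': (1 2)(3 4)
  after f': (1 2 4 5 3)
  after r': (2 3)(4 5)

r' f' r'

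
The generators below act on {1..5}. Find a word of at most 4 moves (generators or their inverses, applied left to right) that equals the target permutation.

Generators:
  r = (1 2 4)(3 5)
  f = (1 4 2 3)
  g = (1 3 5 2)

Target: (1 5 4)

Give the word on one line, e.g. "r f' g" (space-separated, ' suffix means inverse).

g' f r f'

  after g': (1 2 5 3)
  after f: (1 3 4 2 5)
  after r: (1 5 2 3)
  after f': (1 5 4)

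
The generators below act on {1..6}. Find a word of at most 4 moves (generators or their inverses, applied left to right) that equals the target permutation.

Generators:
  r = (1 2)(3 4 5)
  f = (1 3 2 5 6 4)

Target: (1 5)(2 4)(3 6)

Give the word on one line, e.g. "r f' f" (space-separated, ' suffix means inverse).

  after f': (1 4 6 5 2 3)
  after f': (1 6 2)(3 4 5)
  after f': (1 5)(2 4)(3 6)

f' f' f'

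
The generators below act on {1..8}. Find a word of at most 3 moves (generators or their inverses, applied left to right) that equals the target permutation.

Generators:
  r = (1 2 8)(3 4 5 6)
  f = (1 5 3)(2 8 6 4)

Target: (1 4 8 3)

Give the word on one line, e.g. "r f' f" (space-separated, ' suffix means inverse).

r' r' f'

  after r': (1 8 2)(3 6 5 4)
  after r': (1 2 8)(3 5)(4 6)
  after f': (1 4 8 3)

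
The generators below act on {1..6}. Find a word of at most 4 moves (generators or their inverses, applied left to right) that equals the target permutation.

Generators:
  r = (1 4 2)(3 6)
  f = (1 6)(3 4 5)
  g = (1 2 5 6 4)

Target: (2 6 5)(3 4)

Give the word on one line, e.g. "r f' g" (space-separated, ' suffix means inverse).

f r' f g

  after f: (1 6)(3 4 5)
  after r': (1 3)(2 4 5 6)
  after f: (1 4 3 6 2 5)
  after g: (2 6 5)(3 4)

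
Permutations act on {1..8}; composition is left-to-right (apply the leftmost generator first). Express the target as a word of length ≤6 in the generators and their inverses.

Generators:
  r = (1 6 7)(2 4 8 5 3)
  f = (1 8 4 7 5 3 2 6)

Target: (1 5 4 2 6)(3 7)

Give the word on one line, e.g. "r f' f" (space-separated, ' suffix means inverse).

r f' f' f'

  after r: (1 6 7)(2 4 8 5 3)
  after f': (1 2 8 7 6 4)
  after f': (1 3 5 7 2)(4 6 8)
  after f': (1 5 4 2 6)(3 7)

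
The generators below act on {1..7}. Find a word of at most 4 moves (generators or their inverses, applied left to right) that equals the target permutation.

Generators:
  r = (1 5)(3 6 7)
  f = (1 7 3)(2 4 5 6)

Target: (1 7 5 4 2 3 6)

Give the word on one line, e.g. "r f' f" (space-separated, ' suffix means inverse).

  after f': (1 3 7)(2 6 5 4)
  after r': (1 7 5 4 2 3 6)

f' r'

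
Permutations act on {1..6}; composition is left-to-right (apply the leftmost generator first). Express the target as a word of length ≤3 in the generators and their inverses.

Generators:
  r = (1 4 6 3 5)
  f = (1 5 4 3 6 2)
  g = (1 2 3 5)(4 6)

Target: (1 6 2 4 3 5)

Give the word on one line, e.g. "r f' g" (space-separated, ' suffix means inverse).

g g f

  after g: (1 2 3 5)(4 6)
  after g: (1 3)(2 5)
  after f: (1 6 2 4 3 5)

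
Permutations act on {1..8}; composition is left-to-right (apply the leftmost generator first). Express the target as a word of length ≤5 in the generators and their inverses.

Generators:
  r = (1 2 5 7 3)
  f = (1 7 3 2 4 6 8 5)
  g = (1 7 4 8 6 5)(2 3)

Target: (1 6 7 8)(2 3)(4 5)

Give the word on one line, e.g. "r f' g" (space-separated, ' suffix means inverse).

f' f' f' r'

  after f': (1 5 8 6 4 2 3 7)
  after f': (1 8 4 3)(2 7 5 6)
  after f': (1 6 3 5 4 7 8 2)
  after r': (1 6 7 8)(2 3)(4 5)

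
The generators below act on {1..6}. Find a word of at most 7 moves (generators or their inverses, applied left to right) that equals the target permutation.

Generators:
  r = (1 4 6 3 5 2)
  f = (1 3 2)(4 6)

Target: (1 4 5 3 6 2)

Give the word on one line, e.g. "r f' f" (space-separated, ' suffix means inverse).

f' r r f' f'

  after f': (1 2 3)(4 6)
  after r: (2 5)(3 4)
  after r: (1 4 5)(3 6)
  after f': (1 6)(2 3 4 5)
  after f': (1 4 5 3 6 2)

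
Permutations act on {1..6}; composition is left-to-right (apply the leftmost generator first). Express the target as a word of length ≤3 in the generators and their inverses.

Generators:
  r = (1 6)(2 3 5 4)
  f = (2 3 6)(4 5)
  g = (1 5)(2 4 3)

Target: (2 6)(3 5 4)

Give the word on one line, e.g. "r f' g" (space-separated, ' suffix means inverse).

  after g: (1 5)(2 4 3)
  after g: (2 3 4)
  after f: (2 6)(3 5 4)

g g f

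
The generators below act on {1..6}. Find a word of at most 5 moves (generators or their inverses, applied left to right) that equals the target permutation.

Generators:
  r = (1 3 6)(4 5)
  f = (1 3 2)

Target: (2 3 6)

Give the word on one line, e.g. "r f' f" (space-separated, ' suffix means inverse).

r' f r

  after r': (1 6 3)(4 5)
  after f: (1 6 2)(4 5)
  after r: (2 3 6)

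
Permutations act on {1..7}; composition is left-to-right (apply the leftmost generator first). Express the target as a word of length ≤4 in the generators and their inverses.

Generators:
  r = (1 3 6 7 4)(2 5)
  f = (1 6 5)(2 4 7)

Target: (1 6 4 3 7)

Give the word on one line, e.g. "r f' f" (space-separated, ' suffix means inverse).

r r

  after r: (1 3 6 7 4)(2 5)
  after r: (1 6 4 3 7)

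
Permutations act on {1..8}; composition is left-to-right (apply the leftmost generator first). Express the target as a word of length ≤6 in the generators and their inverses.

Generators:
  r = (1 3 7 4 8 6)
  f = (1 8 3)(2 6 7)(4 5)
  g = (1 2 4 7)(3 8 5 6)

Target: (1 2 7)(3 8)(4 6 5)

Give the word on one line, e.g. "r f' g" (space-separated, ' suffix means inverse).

r f g r

  after r: (1 3 7 4 8 6)
  after f: (2 6 8 7 5 4 3)
  after g: (1 2 3 4 8)(5 7 6)
  after r: (1 2 7)(3 8)(4 6 5)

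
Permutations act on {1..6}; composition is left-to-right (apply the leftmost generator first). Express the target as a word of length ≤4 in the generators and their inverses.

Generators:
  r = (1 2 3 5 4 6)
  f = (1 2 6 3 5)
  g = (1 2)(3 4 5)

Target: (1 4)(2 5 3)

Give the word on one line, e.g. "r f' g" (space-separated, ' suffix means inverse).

  after r': (1 6 4 5 3 2)
  after g: (1 6 5 4 3)
  after r': (1 4 2)(3 6)
  after f': (1 4)(2 5 3)

r' g r' f'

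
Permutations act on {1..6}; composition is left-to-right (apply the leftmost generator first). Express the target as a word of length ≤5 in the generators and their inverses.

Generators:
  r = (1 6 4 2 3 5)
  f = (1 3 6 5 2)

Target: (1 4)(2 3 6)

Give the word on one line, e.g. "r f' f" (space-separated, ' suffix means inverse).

f' r r f r'

  after f': (1 2 5 6 3)
  after r: (1 3 6 5 4 2)
  after r: (1 5 2 6)(3 4)
  after f: (1 2 5)(3 4 6)
  after r': (1 4)(2 3 6)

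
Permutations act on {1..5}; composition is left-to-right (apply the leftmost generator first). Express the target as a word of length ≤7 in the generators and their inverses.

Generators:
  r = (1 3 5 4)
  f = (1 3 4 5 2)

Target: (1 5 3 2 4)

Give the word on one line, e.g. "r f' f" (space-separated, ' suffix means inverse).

r' r' r' f r'

  after r': (1 4 5 3)
  after r': (1 5)(3 4)
  after r': (1 3 5 4)
  after f: (1 4 3 2)
  after r': (1 5 3 2 4)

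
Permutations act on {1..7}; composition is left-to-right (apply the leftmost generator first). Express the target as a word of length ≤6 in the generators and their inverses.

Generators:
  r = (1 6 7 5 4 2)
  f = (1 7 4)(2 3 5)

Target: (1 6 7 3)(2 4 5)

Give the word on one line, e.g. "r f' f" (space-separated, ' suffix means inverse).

  after f': (1 4 7)(2 5 3)
  after r': (1 5 3 4 6)(2 7)
  after r': (1 7 4)(2 6)(3 5)
  after r': (1 6 4 2)(3 7 5)
  after f': (1 6 7 3)(2 4 5)

f' r' r' r' f'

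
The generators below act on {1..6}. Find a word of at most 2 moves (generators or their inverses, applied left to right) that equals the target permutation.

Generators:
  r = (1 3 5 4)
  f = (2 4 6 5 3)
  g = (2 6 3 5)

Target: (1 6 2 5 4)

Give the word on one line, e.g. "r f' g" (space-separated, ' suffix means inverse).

  after r: (1 3 5 4)
  after g': (1 6 2 5 4)

r g'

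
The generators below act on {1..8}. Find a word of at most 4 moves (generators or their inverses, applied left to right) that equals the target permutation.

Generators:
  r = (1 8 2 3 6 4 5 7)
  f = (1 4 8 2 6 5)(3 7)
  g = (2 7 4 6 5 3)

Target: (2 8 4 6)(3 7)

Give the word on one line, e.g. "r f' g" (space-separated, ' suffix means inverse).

  after g': (2 3 5 6 4 7)
  after r: (1 8 2 6 5 4)(3 7)
  after f': (1 4 5)
  after f': (2 8 4 6)(3 7)

g' r f' f'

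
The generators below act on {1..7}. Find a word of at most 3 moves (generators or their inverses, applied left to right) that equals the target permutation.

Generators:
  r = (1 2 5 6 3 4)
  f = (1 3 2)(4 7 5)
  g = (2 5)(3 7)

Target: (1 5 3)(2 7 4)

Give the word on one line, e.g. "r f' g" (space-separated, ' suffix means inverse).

f' g'

  after f': (1 2 3)(4 5 7)
  after g': (1 5 3)(2 7 4)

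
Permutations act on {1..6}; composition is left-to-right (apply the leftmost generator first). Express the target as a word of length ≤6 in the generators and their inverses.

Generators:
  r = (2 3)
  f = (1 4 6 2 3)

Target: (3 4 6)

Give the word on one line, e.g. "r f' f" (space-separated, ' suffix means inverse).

f' r f f r

  after f': (1 3 2 6 4)
  after r: (1 2 6 4)
  after f: (1 3)
  after f: (2 3 4 6)
  after r: (3 4 6)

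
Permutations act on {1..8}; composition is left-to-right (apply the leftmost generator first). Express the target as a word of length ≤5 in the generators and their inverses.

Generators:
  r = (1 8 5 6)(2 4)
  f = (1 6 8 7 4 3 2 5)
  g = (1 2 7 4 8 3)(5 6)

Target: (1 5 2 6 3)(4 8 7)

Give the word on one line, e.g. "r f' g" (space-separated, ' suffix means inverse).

  after g': (1 3 8 4 7 2)(5 6)
  after f: (1 2 6)(3 7 5 8)
  after f: (1 5 7)(2 8)(3 4)
  after r: (1 6)(2 5 7 8 4 3)
  after g': (1 5 2 6 3)(4 8 7)

g' f f r g'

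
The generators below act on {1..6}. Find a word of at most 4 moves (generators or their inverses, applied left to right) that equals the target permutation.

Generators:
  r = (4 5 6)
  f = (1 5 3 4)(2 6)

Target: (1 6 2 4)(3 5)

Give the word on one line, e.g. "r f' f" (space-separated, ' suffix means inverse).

f' r' f' f'

  after f': (1 4 3 5)(2 6)
  after r': (1 6 2 5)(3 4)
  after f': (1 2)(4 5)
  after f': (1 6 2 4)(3 5)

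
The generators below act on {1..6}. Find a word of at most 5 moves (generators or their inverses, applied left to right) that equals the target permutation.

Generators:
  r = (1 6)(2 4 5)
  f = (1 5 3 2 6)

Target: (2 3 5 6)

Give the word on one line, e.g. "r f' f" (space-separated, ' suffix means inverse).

f' r' r' r'

  after f': (1 6 2 3 5)
  after r': (2 3 4)(5 6)
  after r': (1 6 4 5)(2 3)
  after r': (2 3 5 6)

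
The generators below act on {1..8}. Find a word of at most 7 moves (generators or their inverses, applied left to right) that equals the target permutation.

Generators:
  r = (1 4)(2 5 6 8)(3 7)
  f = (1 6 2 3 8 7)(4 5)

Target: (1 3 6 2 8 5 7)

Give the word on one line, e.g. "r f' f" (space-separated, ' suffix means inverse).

f' r f r f

  after f': (1 7 8 3 2 6)(4 5)
  after r: (1 3 5)(2 8 7)(4 6)
  after f: (1 8)(2 7 3 4)(5 6)
  after r: (1 2 3)(4 5 8)
  after f: (1 3 6 2 8 5 7)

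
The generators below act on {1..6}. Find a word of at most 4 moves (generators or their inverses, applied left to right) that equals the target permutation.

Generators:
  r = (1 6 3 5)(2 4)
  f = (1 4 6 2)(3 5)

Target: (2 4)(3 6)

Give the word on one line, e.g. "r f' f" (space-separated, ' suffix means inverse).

  after r': (1 5 3 6)(2 4)
  after f: (1 3 2 6 4)
  after f: (1 5 3)
  after r: (2 4)(3 6)

r' f f r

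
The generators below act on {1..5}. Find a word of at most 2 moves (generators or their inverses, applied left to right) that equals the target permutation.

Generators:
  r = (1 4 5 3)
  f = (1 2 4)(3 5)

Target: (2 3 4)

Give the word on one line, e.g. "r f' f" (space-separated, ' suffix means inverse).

  after f': (1 4 2)(3 5)
  after r': (2 3 4)

f' r'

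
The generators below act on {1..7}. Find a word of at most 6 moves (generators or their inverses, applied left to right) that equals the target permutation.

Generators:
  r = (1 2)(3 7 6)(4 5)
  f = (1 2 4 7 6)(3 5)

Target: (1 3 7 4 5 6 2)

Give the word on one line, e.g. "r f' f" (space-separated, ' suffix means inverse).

  after f': (1 6 7 4 2)(3 5)
  after f': (1 7 2 6 4)
  after f': (1 4 6 2 7)(3 5)
  after r: (1 5 7 2 6)(3 4)
  after f: (1 3 7 4 5 6 2)

f' f' f' r f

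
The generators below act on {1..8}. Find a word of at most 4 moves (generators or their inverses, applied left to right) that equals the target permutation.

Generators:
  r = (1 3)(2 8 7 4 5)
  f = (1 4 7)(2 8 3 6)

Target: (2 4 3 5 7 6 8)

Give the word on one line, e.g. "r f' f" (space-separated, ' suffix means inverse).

f' f' r' f

  after f': (1 7 4)(2 6 3 8)
  after f': (1 4 7)(2 3)(6 8)
  after r': (1 7 3 5 4 8 6 2)
  after f: (2 4 3 5 7 6 8)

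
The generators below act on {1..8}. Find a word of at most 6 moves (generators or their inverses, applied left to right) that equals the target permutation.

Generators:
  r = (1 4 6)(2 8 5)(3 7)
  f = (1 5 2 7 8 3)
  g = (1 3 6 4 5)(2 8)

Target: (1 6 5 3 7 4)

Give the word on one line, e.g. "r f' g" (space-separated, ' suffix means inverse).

f' g g f' g'

  after f': (1 3 8 7 2 5)
  after g: (1 6 4 5 3 2)(7 8)
  after g: (1 4)(2 3 8 7)(5 6)
  after f': (1 4 3 7 5 6)(2 8)
  after g': (1 6 5 3 7 4)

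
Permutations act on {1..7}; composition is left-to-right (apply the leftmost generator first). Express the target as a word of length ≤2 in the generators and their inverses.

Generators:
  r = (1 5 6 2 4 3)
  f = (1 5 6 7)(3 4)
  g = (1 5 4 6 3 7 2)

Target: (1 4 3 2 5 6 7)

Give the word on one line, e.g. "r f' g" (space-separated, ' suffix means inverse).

g g

  after g: (1 5 4 6 3 7 2)
  after g: (1 4 3 2 5 6 7)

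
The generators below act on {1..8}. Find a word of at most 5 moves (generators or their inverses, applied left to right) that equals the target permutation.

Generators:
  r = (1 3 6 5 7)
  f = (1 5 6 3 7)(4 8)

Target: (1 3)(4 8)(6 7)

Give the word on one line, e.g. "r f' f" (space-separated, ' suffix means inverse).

f' f' r f

  after f': (1 7 3 6 5)(4 8)
  after f': (1 3 5 7 6)
  after r: (1 6 3 7 5)
  after f: (1 3)(4 8)(6 7)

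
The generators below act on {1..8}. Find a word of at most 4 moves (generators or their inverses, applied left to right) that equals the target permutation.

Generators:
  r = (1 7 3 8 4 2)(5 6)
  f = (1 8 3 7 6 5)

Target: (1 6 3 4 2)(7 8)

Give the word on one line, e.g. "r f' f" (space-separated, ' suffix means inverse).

  after f': (1 5 6 7 3 8)
  after r: (1 6 3 4 2)(7 8)

f' r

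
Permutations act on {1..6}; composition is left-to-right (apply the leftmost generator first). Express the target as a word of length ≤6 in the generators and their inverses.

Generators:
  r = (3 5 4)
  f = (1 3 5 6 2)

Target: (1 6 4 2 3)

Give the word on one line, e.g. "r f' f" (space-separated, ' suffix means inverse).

r f' f' r'

  after r: (3 5 4)
  after f': (1 2 6 5 4)
  after f': (1 6 3)(2 5 4)
  after r': (1 6 4 2 3)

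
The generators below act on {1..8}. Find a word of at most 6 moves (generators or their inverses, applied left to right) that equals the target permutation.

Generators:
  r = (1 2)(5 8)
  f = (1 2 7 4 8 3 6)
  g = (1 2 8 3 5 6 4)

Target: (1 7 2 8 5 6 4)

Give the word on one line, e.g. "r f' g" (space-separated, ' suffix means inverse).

  after g: (1 2 8 3 5 6 4)
  after f': (2 4 6 7)(3 5)
  after r': (1 2 4 6 7)(3 8 5)
  after f: (1 7 2 8 5 6 4)

g f' r' f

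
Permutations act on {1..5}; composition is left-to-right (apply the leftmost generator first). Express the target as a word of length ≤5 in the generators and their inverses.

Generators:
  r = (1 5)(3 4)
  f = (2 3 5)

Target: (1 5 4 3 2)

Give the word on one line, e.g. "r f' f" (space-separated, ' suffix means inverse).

  after f': (2 5 3)
  after r: (1 5 4 3 2)
  after f: (1 2)(4 5)
  after f: (1 3 5 4 2)
  after f: (1 5 4 3 2)

f' r f f f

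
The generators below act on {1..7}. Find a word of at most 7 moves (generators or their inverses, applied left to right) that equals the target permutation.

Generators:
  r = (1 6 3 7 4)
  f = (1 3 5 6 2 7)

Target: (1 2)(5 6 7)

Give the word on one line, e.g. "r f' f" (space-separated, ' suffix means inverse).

r r r f' r'

  after r: (1 6 3 7 4)
  after r: (1 3 4 6 7)
  after r: (1 7 6 4 3)
  after f': (1 2 6 4)(3 7 5)
  after r': (1 2)(5 6 7)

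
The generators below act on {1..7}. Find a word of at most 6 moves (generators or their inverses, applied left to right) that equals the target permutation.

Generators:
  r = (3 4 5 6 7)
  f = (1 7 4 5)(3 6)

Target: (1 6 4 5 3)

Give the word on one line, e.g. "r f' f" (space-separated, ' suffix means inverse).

f f r' f'

  after f: (1 7 4 5)(3 6)
  after f: (1 4)(5 7)
  after r': (1 3 7 4)(5 6)
  after f': (1 6 4 5 3)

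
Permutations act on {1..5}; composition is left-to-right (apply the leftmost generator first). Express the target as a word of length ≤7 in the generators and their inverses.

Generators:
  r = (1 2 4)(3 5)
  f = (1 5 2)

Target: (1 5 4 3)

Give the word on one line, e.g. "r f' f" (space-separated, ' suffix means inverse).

r f' r' f r

  after r: (1 2 4)(3 5)
  after f': (1 5 3)(2 4)
  after r': (1 3 4)
  after f: (1 3 4 5 2)
  after r: (1 5 4 3)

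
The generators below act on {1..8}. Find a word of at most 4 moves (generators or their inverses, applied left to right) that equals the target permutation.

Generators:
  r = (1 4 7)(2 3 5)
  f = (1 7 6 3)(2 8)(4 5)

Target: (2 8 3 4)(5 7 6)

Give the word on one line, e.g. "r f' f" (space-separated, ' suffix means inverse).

  after f: (1 7 6 3)(2 8)(4 5)
  after r': (1 4 3 7 6 2 8 5)
  after r': (2 8 3 4)(5 7 6)

f r' r'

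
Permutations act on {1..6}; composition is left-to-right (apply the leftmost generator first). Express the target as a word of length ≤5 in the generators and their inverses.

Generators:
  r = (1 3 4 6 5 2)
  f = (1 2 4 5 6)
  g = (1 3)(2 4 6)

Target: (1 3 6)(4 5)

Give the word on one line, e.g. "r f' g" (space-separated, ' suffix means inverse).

g' r' g'

  after g': (1 3)(2 6 4)
  after r': (2 4 5 6 3)
  after g': (1 3 6)(4 5)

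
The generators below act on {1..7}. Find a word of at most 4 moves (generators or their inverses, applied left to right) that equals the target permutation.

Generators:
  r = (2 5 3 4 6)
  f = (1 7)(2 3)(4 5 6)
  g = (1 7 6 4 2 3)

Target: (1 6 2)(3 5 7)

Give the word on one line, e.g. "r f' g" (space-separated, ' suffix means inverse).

  after r: (2 5 3 4 6)
  after g: (1 7 6 3 2 5)
  after r: (1 7 2 3 5)(4 6)
  after g: (1 6 2)(3 5 7)

r g r g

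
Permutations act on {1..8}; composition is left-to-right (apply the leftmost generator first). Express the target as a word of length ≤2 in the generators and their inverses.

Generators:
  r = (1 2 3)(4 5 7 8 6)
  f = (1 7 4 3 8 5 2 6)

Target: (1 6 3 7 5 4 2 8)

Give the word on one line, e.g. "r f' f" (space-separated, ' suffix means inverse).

r f

  after r: (1 2 3)(4 5 7 8 6)
  after f: (1 6 3 7 5 4 2 8)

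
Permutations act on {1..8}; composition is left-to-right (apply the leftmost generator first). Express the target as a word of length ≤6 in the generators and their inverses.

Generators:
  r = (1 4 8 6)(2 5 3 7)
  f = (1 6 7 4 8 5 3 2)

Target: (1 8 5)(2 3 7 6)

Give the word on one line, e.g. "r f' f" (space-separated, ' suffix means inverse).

  after r': (1 6 8 4)(2 7 3 5)
  after r': (1 8)(2 3)(4 6)(5 7)
  after f': (1 4)(2 5 6 7 8)
  after r: (1 8 5)(2 3 7 6)

r' r' f' r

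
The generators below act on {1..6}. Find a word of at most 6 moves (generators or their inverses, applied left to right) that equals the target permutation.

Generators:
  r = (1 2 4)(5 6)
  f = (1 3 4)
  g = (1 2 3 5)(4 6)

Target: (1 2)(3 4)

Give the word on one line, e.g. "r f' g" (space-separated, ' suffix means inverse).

f r' f' r

  after f: (1 3 4)
  after r': (1 3 2)(5 6)
  after f': (2 4 3)(5 6)
  after r: (1 2)(3 4)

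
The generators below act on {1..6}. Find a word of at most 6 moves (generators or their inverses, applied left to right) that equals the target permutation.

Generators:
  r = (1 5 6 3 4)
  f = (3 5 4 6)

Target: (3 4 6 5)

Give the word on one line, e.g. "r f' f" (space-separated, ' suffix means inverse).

  after r': (1 4 3 6 5)
  after f': (1 5)(3 4 6)
  after r': (4 5)
  after f: (3 5 6)
  after f: (3 4 6 5)

r' f' r' f f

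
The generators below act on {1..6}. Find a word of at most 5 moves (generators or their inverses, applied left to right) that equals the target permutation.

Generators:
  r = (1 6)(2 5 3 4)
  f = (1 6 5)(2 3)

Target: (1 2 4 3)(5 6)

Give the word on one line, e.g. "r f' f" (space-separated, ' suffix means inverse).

f' r f

  after f': (1 5 6)(2 3)
  after r: (1 3 5)(2 4)
  after f: (1 2 4 3)(5 6)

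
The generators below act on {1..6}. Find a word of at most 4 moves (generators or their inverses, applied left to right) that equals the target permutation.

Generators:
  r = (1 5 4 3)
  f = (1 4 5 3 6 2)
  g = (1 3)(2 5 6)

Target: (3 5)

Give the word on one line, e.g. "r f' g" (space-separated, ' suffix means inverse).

g r' f'

  after g: (1 3)(2 5 6)
  after r': (1 4 5 6 2)
  after f': (3 5)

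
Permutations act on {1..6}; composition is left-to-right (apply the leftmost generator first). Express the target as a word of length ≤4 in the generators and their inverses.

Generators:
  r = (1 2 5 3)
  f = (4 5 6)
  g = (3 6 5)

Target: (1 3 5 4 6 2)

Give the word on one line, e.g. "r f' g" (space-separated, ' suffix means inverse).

  after f': (4 6 5)
  after r: (1 2 5 4 6 3)
  after r: (1 5 4 6)(2 3)
  after r: (1 3 5 4 6 2)

f' r r r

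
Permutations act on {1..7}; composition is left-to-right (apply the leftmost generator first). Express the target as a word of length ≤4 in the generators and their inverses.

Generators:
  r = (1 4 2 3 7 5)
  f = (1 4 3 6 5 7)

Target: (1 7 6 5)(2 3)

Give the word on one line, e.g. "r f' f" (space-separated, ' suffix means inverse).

  after r': (1 5 7 3 2 4)
  after f: (1 7 6 5)(2 3)

r' f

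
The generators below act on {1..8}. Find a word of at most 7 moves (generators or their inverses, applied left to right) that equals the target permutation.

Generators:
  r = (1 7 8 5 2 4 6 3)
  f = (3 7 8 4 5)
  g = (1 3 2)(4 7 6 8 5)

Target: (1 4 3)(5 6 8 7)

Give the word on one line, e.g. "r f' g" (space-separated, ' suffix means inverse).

g' r f' g g

  after g': (1 2 3)(4 5 8 6 7)
  after r: (1 4 2)(3 7 6 8)
  after f': (1 8 5 4 2)(6 7)
  after g: (1 5 7 8 4)(2 3)
  after g: (1 4 3)(5 6 8 7)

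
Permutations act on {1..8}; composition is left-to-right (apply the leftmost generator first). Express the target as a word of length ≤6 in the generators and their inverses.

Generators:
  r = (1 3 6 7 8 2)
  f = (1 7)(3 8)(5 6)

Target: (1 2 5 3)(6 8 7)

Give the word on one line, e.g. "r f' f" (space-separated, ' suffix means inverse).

r' r' r' f' r'

  after r': (1 2 8 7 6 3)
  after r': (1 8 6)(2 7 3)
  after r': (1 7)(2 6)(3 8)
  after f': (2 5 6)
  after r': (1 2 5 3)(6 8 7)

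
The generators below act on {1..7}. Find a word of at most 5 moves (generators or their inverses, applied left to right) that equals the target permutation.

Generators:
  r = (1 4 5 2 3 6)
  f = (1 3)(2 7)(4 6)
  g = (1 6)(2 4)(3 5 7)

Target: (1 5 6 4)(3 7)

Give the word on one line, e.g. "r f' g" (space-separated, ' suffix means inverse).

r' r' g

  after r': (1 6 3 2 5 4)
  after r': (1 3 5)(2 4 6)
  after g: (1 5 6 4)(3 7)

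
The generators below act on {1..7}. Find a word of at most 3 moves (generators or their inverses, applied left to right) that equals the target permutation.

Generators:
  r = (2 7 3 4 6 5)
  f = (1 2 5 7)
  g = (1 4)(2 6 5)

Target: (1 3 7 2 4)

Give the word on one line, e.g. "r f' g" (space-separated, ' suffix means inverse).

g r'

  after g: (1 4)(2 6 5)
  after r': (1 3 7 2 4)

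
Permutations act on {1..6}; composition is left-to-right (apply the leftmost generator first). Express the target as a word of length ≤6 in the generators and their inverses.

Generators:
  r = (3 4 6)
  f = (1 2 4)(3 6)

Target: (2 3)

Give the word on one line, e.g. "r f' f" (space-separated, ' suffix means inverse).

  after f: (1 2 4)(3 6)
  after r': (1 2 3 4)
  after f: (1 4 2 6 3)
  after f: (2 3)

f r' f f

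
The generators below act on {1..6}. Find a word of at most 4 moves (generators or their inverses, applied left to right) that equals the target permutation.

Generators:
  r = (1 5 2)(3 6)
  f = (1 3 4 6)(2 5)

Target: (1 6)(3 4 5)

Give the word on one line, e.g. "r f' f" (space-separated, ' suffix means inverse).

  after f': (1 6 4 3)(2 5)
  after f': (1 4)(3 6)
  after r': (1 4 2 5)
  after f: (1 6)(3 4 5)

f' f' r' f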